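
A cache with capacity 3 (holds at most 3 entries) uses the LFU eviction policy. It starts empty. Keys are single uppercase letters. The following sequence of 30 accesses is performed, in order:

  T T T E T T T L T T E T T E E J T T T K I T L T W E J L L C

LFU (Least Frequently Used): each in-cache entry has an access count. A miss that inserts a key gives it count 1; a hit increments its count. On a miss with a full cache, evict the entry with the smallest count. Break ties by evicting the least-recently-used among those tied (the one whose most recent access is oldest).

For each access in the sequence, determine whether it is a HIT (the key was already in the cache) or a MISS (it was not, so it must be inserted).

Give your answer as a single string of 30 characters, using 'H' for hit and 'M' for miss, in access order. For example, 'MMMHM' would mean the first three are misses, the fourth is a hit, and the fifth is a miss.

Answer: MHHMHHHMHHHHHHHMHHHMMHMHMHMMHM

Derivation:
LFU simulation (capacity=3):
  1. access T: MISS. Cache: [T(c=1)]
  2. access T: HIT, count now 2. Cache: [T(c=2)]
  3. access T: HIT, count now 3. Cache: [T(c=3)]
  4. access E: MISS. Cache: [E(c=1) T(c=3)]
  5. access T: HIT, count now 4. Cache: [E(c=1) T(c=4)]
  6. access T: HIT, count now 5. Cache: [E(c=1) T(c=5)]
  7. access T: HIT, count now 6. Cache: [E(c=1) T(c=6)]
  8. access L: MISS. Cache: [E(c=1) L(c=1) T(c=6)]
  9. access T: HIT, count now 7. Cache: [E(c=1) L(c=1) T(c=7)]
  10. access T: HIT, count now 8. Cache: [E(c=1) L(c=1) T(c=8)]
  11. access E: HIT, count now 2. Cache: [L(c=1) E(c=2) T(c=8)]
  12. access T: HIT, count now 9. Cache: [L(c=1) E(c=2) T(c=9)]
  13. access T: HIT, count now 10. Cache: [L(c=1) E(c=2) T(c=10)]
  14. access E: HIT, count now 3. Cache: [L(c=1) E(c=3) T(c=10)]
  15. access E: HIT, count now 4. Cache: [L(c=1) E(c=4) T(c=10)]
  16. access J: MISS, evict L(c=1). Cache: [J(c=1) E(c=4) T(c=10)]
  17. access T: HIT, count now 11. Cache: [J(c=1) E(c=4) T(c=11)]
  18. access T: HIT, count now 12. Cache: [J(c=1) E(c=4) T(c=12)]
  19. access T: HIT, count now 13. Cache: [J(c=1) E(c=4) T(c=13)]
  20. access K: MISS, evict J(c=1). Cache: [K(c=1) E(c=4) T(c=13)]
  21. access I: MISS, evict K(c=1). Cache: [I(c=1) E(c=4) T(c=13)]
  22. access T: HIT, count now 14. Cache: [I(c=1) E(c=4) T(c=14)]
  23. access L: MISS, evict I(c=1). Cache: [L(c=1) E(c=4) T(c=14)]
  24. access T: HIT, count now 15. Cache: [L(c=1) E(c=4) T(c=15)]
  25. access W: MISS, evict L(c=1). Cache: [W(c=1) E(c=4) T(c=15)]
  26. access E: HIT, count now 5. Cache: [W(c=1) E(c=5) T(c=15)]
  27. access J: MISS, evict W(c=1). Cache: [J(c=1) E(c=5) T(c=15)]
  28. access L: MISS, evict J(c=1). Cache: [L(c=1) E(c=5) T(c=15)]
  29. access L: HIT, count now 2. Cache: [L(c=2) E(c=5) T(c=15)]
  30. access C: MISS, evict L(c=2). Cache: [C(c=1) E(c=5) T(c=15)]
Total: 19 hits, 11 misses, 8 evictions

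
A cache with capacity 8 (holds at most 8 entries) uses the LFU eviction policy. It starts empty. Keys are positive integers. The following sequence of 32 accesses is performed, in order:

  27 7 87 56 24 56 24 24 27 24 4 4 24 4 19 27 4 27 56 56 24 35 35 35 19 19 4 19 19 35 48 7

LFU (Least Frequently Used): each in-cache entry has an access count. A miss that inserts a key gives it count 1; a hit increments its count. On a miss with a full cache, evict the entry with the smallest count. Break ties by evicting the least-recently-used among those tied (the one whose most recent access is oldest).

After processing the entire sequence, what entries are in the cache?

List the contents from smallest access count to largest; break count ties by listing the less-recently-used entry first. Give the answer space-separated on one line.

Answer: 48 7 27 56 35 4 19 24

Derivation:
LFU simulation (capacity=8):
  1. access 27: MISS. Cache: [27(c=1)]
  2. access 7: MISS. Cache: [27(c=1) 7(c=1)]
  3. access 87: MISS. Cache: [27(c=1) 7(c=1) 87(c=1)]
  4. access 56: MISS. Cache: [27(c=1) 7(c=1) 87(c=1) 56(c=1)]
  5. access 24: MISS. Cache: [27(c=1) 7(c=1) 87(c=1) 56(c=1) 24(c=1)]
  6. access 56: HIT, count now 2. Cache: [27(c=1) 7(c=1) 87(c=1) 24(c=1) 56(c=2)]
  7. access 24: HIT, count now 2. Cache: [27(c=1) 7(c=1) 87(c=1) 56(c=2) 24(c=2)]
  8. access 24: HIT, count now 3. Cache: [27(c=1) 7(c=1) 87(c=1) 56(c=2) 24(c=3)]
  9. access 27: HIT, count now 2. Cache: [7(c=1) 87(c=1) 56(c=2) 27(c=2) 24(c=3)]
  10. access 24: HIT, count now 4. Cache: [7(c=1) 87(c=1) 56(c=2) 27(c=2) 24(c=4)]
  11. access 4: MISS. Cache: [7(c=1) 87(c=1) 4(c=1) 56(c=2) 27(c=2) 24(c=4)]
  12. access 4: HIT, count now 2. Cache: [7(c=1) 87(c=1) 56(c=2) 27(c=2) 4(c=2) 24(c=4)]
  13. access 24: HIT, count now 5. Cache: [7(c=1) 87(c=1) 56(c=2) 27(c=2) 4(c=2) 24(c=5)]
  14. access 4: HIT, count now 3. Cache: [7(c=1) 87(c=1) 56(c=2) 27(c=2) 4(c=3) 24(c=5)]
  15. access 19: MISS. Cache: [7(c=1) 87(c=1) 19(c=1) 56(c=2) 27(c=2) 4(c=3) 24(c=5)]
  16. access 27: HIT, count now 3. Cache: [7(c=1) 87(c=1) 19(c=1) 56(c=2) 4(c=3) 27(c=3) 24(c=5)]
  17. access 4: HIT, count now 4. Cache: [7(c=1) 87(c=1) 19(c=1) 56(c=2) 27(c=3) 4(c=4) 24(c=5)]
  18. access 27: HIT, count now 4. Cache: [7(c=1) 87(c=1) 19(c=1) 56(c=2) 4(c=4) 27(c=4) 24(c=5)]
  19. access 56: HIT, count now 3. Cache: [7(c=1) 87(c=1) 19(c=1) 56(c=3) 4(c=4) 27(c=4) 24(c=5)]
  20. access 56: HIT, count now 4. Cache: [7(c=1) 87(c=1) 19(c=1) 4(c=4) 27(c=4) 56(c=4) 24(c=5)]
  21. access 24: HIT, count now 6. Cache: [7(c=1) 87(c=1) 19(c=1) 4(c=4) 27(c=4) 56(c=4) 24(c=6)]
  22. access 35: MISS. Cache: [7(c=1) 87(c=1) 19(c=1) 35(c=1) 4(c=4) 27(c=4) 56(c=4) 24(c=6)]
  23. access 35: HIT, count now 2. Cache: [7(c=1) 87(c=1) 19(c=1) 35(c=2) 4(c=4) 27(c=4) 56(c=4) 24(c=6)]
  24. access 35: HIT, count now 3. Cache: [7(c=1) 87(c=1) 19(c=1) 35(c=3) 4(c=4) 27(c=4) 56(c=4) 24(c=6)]
  25. access 19: HIT, count now 2. Cache: [7(c=1) 87(c=1) 19(c=2) 35(c=3) 4(c=4) 27(c=4) 56(c=4) 24(c=6)]
  26. access 19: HIT, count now 3. Cache: [7(c=1) 87(c=1) 35(c=3) 19(c=3) 4(c=4) 27(c=4) 56(c=4) 24(c=6)]
  27. access 4: HIT, count now 5. Cache: [7(c=1) 87(c=1) 35(c=3) 19(c=3) 27(c=4) 56(c=4) 4(c=5) 24(c=6)]
  28. access 19: HIT, count now 4. Cache: [7(c=1) 87(c=1) 35(c=3) 27(c=4) 56(c=4) 19(c=4) 4(c=5) 24(c=6)]
  29. access 19: HIT, count now 5. Cache: [7(c=1) 87(c=1) 35(c=3) 27(c=4) 56(c=4) 4(c=5) 19(c=5) 24(c=6)]
  30. access 35: HIT, count now 4. Cache: [7(c=1) 87(c=1) 27(c=4) 56(c=4) 35(c=4) 4(c=5) 19(c=5) 24(c=6)]
  31. access 48: MISS, evict 7(c=1). Cache: [87(c=1) 48(c=1) 27(c=4) 56(c=4) 35(c=4) 4(c=5) 19(c=5) 24(c=6)]
  32. access 7: MISS, evict 87(c=1). Cache: [48(c=1) 7(c=1) 27(c=4) 56(c=4) 35(c=4) 4(c=5) 19(c=5) 24(c=6)]
Total: 22 hits, 10 misses, 2 evictions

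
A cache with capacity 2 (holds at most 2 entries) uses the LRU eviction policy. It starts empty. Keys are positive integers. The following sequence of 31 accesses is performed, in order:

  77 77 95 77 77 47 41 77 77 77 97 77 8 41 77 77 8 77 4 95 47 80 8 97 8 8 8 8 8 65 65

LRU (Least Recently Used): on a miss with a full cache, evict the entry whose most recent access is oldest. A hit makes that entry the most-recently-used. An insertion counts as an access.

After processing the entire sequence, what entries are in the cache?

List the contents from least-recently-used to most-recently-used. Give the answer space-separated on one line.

LRU simulation (capacity=2):
  1. access 77: MISS. Cache (LRU->MRU): [77]
  2. access 77: HIT. Cache (LRU->MRU): [77]
  3. access 95: MISS. Cache (LRU->MRU): [77 95]
  4. access 77: HIT. Cache (LRU->MRU): [95 77]
  5. access 77: HIT. Cache (LRU->MRU): [95 77]
  6. access 47: MISS, evict 95. Cache (LRU->MRU): [77 47]
  7. access 41: MISS, evict 77. Cache (LRU->MRU): [47 41]
  8. access 77: MISS, evict 47. Cache (LRU->MRU): [41 77]
  9. access 77: HIT. Cache (LRU->MRU): [41 77]
  10. access 77: HIT. Cache (LRU->MRU): [41 77]
  11. access 97: MISS, evict 41. Cache (LRU->MRU): [77 97]
  12. access 77: HIT. Cache (LRU->MRU): [97 77]
  13. access 8: MISS, evict 97. Cache (LRU->MRU): [77 8]
  14. access 41: MISS, evict 77. Cache (LRU->MRU): [8 41]
  15. access 77: MISS, evict 8. Cache (LRU->MRU): [41 77]
  16. access 77: HIT. Cache (LRU->MRU): [41 77]
  17. access 8: MISS, evict 41. Cache (LRU->MRU): [77 8]
  18. access 77: HIT. Cache (LRU->MRU): [8 77]
  19. access 4: MISS, evict 8. Cache (LRU->MRU): [77 4]
  20. access 95: MISS, evict 77. Cache (LRU->MRU): [4 95]
  21. access 47: MISS, evict 4. Cache (LRU->MRU): [95 47]
  22. access 80: MISS, evict 95. Cache (LRU->MRU): [47 80]
  23. access 8: MISS, evict 47. Cache (LRU->MRU): [80 8]
  24. access 97: MISS, evict 80. Cache (LRU->MRU): [8 97]
  25. access 8: HIT. Cache (LRU->MRU): [97 8]
  26. access 8: HIT. Cache (LRU->MRU): [97 8]
  27. access 8: HIT. Cache (LRU->MRU): [97 8]
  28. access 8: HIT. Cache (LRU->MRU): [97 8]
  29. access 8: HIT. Cache (LRU->MRU): [97 8]
  30. access 65: MISS, evict 97. Cache (LRU->MRU): [8 65]
  31. access 65: HIT. Cache (LRU->MRU): [8 65]
Total: 14 hits, 17 misses, 15 evictions

Answer: 8 65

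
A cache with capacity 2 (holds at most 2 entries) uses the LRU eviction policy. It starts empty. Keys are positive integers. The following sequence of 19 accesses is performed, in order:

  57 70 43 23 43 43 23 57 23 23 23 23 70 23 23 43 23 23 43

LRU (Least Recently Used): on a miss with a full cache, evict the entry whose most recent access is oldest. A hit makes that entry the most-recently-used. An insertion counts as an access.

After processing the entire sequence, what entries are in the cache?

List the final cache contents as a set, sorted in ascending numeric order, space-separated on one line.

LRU simulation (capacity=2):
  1. access 57: MISS. Cache (LRU->MRU): [57]
  2. access 70: MISS. Cache (LRU->MRU): [57 70]
  3. access 43: MISS, evict 57. Cache (LRU->MRU): [70 43]
  4. access 23: MISS, evict 70. Cache (LRU->MRU): [43 23]
  5. access 43: HIT. Cache (LRU->MRU): [23 43]
  6. access 43: HIT. Cache (LRU->MRU): [23 43]
  7. access 23: HIT. Cache (LRU->MRU): [43 23]
  8. access 57: MISS, evict 43. Cache (LRU->MRU): [23 57]
  9. access 23: HIT. Cache (LRU->MRU): [57 23]
  10. access 23: HIT. Cache (LRU->MRU): [57 23]
  11. access 23: HIT. Cache (LRU->MRU): [57 23]
  12. access 23: HIT. Cache (LRU->MRU): [57 23]
  13. access 70: MISS, evict 57. Cache (LRU->MRU): [23 70]
  14. access 23: HIT. Cache (LRU->MRU): [70 23]
  15. access 23: HIT. Cache (LRU->MRU): [70 23]
  16. access 43: MISS, evict 70. Cache (LRU->MRU): [23 43]
  17. access 23: HIT. Cache (LRU->MRU): [43 23]
  18. access 23: HIT. Cache (LRU->MRU): [43 23]
  19. access 43: HIT. Cache (LRU->MRU): [23 43]
Total: 12 hits, 7 misses, 5 evictions

Answer: 23 43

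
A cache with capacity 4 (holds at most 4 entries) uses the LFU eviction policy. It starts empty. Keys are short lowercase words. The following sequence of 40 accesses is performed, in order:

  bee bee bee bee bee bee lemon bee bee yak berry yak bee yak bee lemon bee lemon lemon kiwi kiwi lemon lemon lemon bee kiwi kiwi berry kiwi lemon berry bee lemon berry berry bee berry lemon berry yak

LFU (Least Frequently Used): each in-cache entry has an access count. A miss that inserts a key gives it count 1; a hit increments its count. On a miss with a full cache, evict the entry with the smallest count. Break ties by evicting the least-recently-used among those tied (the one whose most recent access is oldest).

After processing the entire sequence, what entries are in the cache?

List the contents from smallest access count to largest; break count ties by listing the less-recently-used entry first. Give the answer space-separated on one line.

LFU simulation (capacity=4):
  1. access bee: MISS. Cache: [bee(c=1)]
  2. access bee: HIT, count now 2. Cache: [bee(c=2)]
  3. access bee: HIT, count now 3. Cache: [bee(c=3)]
  4. access bee: HIT, count now 4. Cache: [bee(c=4)]
  5. access bee: HIT, count now 5. Cache: [bee(c=5)]
  6. access bee: HIT, count now 6. Cache: [bee(c=6)]
  7. access lemon: MISS. Cache: [lemon(c=1) bee(c=6)]
  8. access bee: HIT, count now 7. Cache: [lemon(c=1) bee(c=7)]
  9. access bee: HIT, count now 8. Cache: [lemon(c=1) bee(c=8)]
  10. access yak: MISS. Cache: [lemon(c=1) yak(c=1) bee(c=8)]
  11. access berry: MISS. Cache: [lemon(c=1) yak(c=1) berry(c=1) bee(c=8)]
  12. access yak: HIT, count now 2. Cache: [lemon(c=1) berry(c=1) yak(c=2) bee(c=8)]
  13. access bee: HIT, count now 9. Cache: [lemon(c=1) berry(c=1) yak(c=2) bee(c=9)]
  14. access yak: HIT, count now 3. Cache: [lemon(c=1) berry(c=1) yak(c=3) bee(c=9)]
  15. access bee: HIT, count now 10. Cache: [lemon(c=1) berry(c=1) yak(c=3) bee(c=10)]
  16. access lemon: HIT, count now 2. Cache: [berry(c=1) lemon(c=2) yak(c=3) bee(c=10)]
  17. access bee: HIT, count now 11. Cache: [berry(c=1) lemon(c=2) yak(c=3) bee(c=11)]
  18. access lemon: HIT, count now 3. Cache: [berry(c=1) yak(c=3) lemon(c=3) bee(c=11)]
  19. access lemon: HIT, count now 4. Cache: [berry(c=1) yak(c=3) lemon(c=4) bee(c=11)]
  20. access kiwi: MISS, evict berry(c=1). Cache: [kiwi(c=1) yak(c=3) lemon(c=4) bee(c=11)]
  21. access kiwi: HIT, count now 2. Cache: [kiwi(c=2) yak(c=3) lemon(c=4) bee(c=11)]
  22. access lemon: HIT, count now 5. Cache: [kiwi(c=2) yak(c=3) lemon(c=5) bee(c=11)]
  23. access lemon: HIT, count now 6. Cache: [kiwi(c=2) yak(c=3) lemon(c=6) bee(c=11)]
  24. access lemon: HIT, count now 7. Cache: [kiwi(c=2) yak(c=3) lemon(c=7) bee(c=11)]
  25. access bee: HIT, count now 12. Cache: [kiwi(c=2) yak(c=3) lemon(c=7) bee(c=12)]
  26. access kiwi: HIT, count now 3. Cache: [yak(c=3) kiwi(c=3) lemon(c=7) bee(c=12)]
  27. access kiwi: HIT, count now 4. Cache: [yak(c=3) kiwi(c=4) lemon(c=7) bee(c=12)]
  28. access berry: MISS, evict yak(c=3). Cache: [berry(c=1) kiwi(c=4) lemon(c=7) bee(c=12)]
  29. access kiwi: HIT, count now 5. Cache: [berry(c=1) kiwi(c=5) lemon(c=7) bee(c=12)]
  30. access lemon: HIT, count now 8. Cache: [berry(c=1) kiwi(c=5) lemon(c=8) bee(c=12)]
  31. access berry: HIT, count now 2. Cache: [berry(c=2) kiwi(c=5) lemon(c=8) bee(c=12)]
  32. access bee: HIT, count now 13. Cache: [berry(c=2) kiwi(c=5) lemon(c=8) bee(c=13)]
  33. access lemon: HIT, count now 9. Cache: [berry(c=2) kiwi(c=5) lemon(c=9) bee(c=13)]
  34. access berry: HIT, count now 3. Cache: [berry(c=3) kiwi(c=5) lemon(c=9) bee(c=13)]
  35. access berry: HIT, count now 4. Cache: [berry(c=4) kiwi(c=5) lemon(c=9) bee(c=13)]
  36. access bee: HIT, count now 14. Cache: [berry(c=4) kiwi(c=5) lemon(c=9) bee(c=14)]
  37. access berry: HIT, count now 5. Cache: [kiwi(c=5) berry(c=5) lemon(c=9) bee(c=14)]
  38. access lemon: HIT, count now 10. Cache: [kiwi(c=5) berry(c=5) lemon(c=10) bee(c=14)]
  39. access berry: HIT, count now 6. Cache: [kiwi(c=5) berry(c=6) lemon(c=10) bee(c=14)]
  40. access yak: MISS, evict kiwi(c=5). Cache: [yak(c=1) berry(c=6) lemon(c=10) bee(c=14)]
Total: 33 hits, 7 misses, 3 evictions

Answer: yak berry lemon bee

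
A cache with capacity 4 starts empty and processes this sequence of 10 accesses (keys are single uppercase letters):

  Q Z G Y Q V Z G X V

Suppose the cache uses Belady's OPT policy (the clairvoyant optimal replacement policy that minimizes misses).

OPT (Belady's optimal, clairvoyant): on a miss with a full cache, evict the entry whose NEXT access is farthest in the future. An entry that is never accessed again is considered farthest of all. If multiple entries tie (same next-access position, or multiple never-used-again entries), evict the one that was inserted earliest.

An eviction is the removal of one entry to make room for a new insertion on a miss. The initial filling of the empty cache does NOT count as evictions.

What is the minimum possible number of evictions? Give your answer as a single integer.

Answer: 2

Derivation:
OPT (Belady) simulation (capacity=4):
  1. access Q: MISS. Cache: [Q]
  2. access Z: MISS. Cache: [Q Z]
  3. access G: MISS. Cache: [Q Z G]
  4. access Y: MISS. Cache: [Q Z G Y]
  5. access Q: HIT. Next use of Q: never. Cache: [Q Z G Y]
  6. access V: MISS, evict Q (next use: never). Cache: [Z G Y V]
  7. access Z: HIT. Next use of Z: never. Cache: [Z G Y V]
  8. access G: HIT. Next use of G: never. Cache: [Z G Y V]
  9. access X: MISS, evict Z (next use: never). Cache: [G Y V X]
  10. access V: HIT. Next use of V: never. Cache: [G Y V X]
Total: 4 hits, 6 misses, 2 evictions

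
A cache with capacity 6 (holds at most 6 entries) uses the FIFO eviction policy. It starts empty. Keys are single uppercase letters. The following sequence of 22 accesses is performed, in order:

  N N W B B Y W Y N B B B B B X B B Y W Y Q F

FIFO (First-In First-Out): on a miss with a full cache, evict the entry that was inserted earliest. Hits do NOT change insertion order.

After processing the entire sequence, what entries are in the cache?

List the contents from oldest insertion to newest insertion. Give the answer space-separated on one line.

FIFO simulation (capacity=6):
  1. access N: MISS. Cache (old->new): [N]
  2. access N: HIT. Cache (old->new): [N]
  3. access W: MISS. Cache (old->new): [N W]
  4. access B: MISS. Cache (old->new): [N W B]
  5. access B: HIT. Cache (old->new): [N W B]
  6. access Y: MISS. Cache (old->new): [N W B Y]
  7. access W: HIT. Cache (old->new): [N W B Y]
  8. access Y: HIT. Cache (old->new): [N W B Y]
  9. access N: HIT. Cache (old->new): [N W B Y]
  10. access B: HIT. Cache (old->new): [N W B Y]
  11. access B: HIT. Cache (old->new): [N W B Y]
  12. access B: HIT. Cache (old->new): [N W B Y]
  13. access B: HIT. Cache (old->new): [N W B Y]
  14. access B: HIT. Cache (old->new): [N W B Y]
  15. access X: MISS. Cache (old->new): [N W B Y X]
  16. access B: HIT. Cache (old->new): [N W B Y X]
  17. access B: HIT. Cache (old->new): [N W B Y X]
  18. access Y: HIT. Cache (old->new): [N W B Y X]
  19. access W: HIT. Cache (old->new): [N W B Y X]
  20. access Y: HIT. Cache (old->new): [N W B Y X]
  21. access Q: MISS. Cache (old->new): [N W B Y X Q]
  22. access F: MISS, evict N. Cache (old->new): [W B Y X Q F]
Total: 15 hits, 7 misses, 1 evictions

Answer: W B Y X Q F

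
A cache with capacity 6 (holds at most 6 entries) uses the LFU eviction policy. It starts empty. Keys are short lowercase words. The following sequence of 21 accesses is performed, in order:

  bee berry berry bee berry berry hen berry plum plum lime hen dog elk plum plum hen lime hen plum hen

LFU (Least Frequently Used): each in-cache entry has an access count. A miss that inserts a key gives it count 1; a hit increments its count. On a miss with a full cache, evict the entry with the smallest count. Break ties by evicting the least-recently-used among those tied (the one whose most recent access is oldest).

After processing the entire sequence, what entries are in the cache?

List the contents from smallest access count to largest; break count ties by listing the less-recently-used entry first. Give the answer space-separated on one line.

Answer: elk lime bee berry plum hen

Derivation:
LFU simulation (capacity=6):
  1. access bee: MISS. Cache: [bee(c=1)]
  2. access berry: MISS. Cache: [bee(c=1) berry(c=1)]
  3. access berry: HIT, count now 2. Cache: [bee(c=1) berry(c=2)]
  4. access bee: HIT, count now 2. Cache: [berry(c=2) bee(c=2)]
  5. access berry: HIT, count now 3. Cache: [bee(c=2) berry(c=3)]
  6. access berry: HIT, count now 4. Cache: [bee(c=2) berry(c=4)]
  7. access hen: MISS. Cache: [hen(c=1) bee(c=2) berry(c=4)]
  8. access berry: HIT, count now 5. Cache: [hen(c=1) bee(c=2) berry(c=5)]
  9. access plum: MISS. Cache: [hen(c=1) plum(c=1) bee(c=2) berry(c=5)]
  10. access plum: HIT, count now 2. Cache: [hen(c=1) bee(c=2) plum(c=2) berry(c=5)]
  11. access lime: MISS. Cache: [hen(c=1) lime(c=1) bee(c=2) plum(c=2) berry(c=5)]
  12. access hen: HIT, count now 2. Cache: [lime(c=1) bee(c=2) plum(c=2) hen(c=2) berry(c=5)]
  13. access dog: MISS. Cache: [lime(c=1) dog(c=1) bee(c=2) plum(c=2) hen(c=2) berry(c=5)]
  14. access elk: MISS, evict lime(c=1). Cache: [dog(c=1) elk(c=1) bee(c=2) plum(c=2) hen(c=2) berry(c=5)]
  15. access plum: HIT, count now 3. Cache: [dog(c=1) elk(c=1) bee(c=2) hen(c=2) plum(c=3) berry(c=5)]
  16. access plum: HIT, count now 4. Cache: [dog(c=1) elk(c=1) bee(c=2) hen(c=2) plum(c=4) berry(c=5)]
  17. access hen: HIT, count now 3. Cache: [dog(c=1) elk(c=1) bee(c=2) hen(c=3) plum(c=4) berry(c=5)]
  18. access lime: MISS, evict dog(c=1). Cache: [elk(c=1) lime(c=1) bee(c=2) hen(c=3) plum(c=4) berry(c=5)]
  19. access hen: HIT, count now 4. Cache: [elk(c=1) lime(c=1) bee(c=2) plum(c=4) hen(c=4) berry(c=5)]
  20. access plum: HIT, count now 5. Cache: [elk(c=1) lime(c=1) bee(c=2) hen(c=4) berry(c=5) plum(c=5)]
  21. access hen: HIT, count now 5. Cache: [elk(c=1) lime(c=1) bee(c=2) berry(c=5) plum(c=5) hen(c=5)]
Total: 13 hits, 8 misses, 2 evictions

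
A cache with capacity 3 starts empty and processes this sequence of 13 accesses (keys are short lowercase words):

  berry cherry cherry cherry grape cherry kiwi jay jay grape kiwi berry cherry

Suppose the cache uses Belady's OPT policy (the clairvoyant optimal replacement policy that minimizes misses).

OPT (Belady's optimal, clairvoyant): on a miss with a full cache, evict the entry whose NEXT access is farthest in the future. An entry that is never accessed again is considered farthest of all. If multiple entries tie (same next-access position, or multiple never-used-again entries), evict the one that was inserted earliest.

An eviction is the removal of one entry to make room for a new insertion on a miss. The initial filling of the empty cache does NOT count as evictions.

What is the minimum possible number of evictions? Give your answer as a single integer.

OPT (Belady) simulation (capacity=3):
  1. access berry: MISS. Cache: [berry]
  2. access cherry: MISS. Cache: [berry cherry]
  3. access cherry: HIT. Next use of cherry: step 4. Cache: [berry cherry]
  4. access cherry: HIT. Next use of cherry: step 6. Cache: [berry cherry]
  5. access grape: MISS. Cache: [berry cherry grape]
  6. access cherry: HIT. Next use of cherry: step 13. Cache: [berry cherry grape]
  7. access kiwi: MISS, evict cherry (next use: step 13). Cache: [berry grape kiwi]
  8. access jay: MISS, evict berry (next use: step 12). Cache: [grape kiwi jay]
  9. access jay: HIT. Next use of jay: never. Cache: [grape kiwi jay]
  10. access grape: HIT. Next use of grape: never. Cache: [grape kiwi jay]
  11. access kiwi: HIT. Next use of kiwi: never. Cache: [grape kiwi jay]
  12. access berry: MISS, evict grape (next use: never). Cache: [kiwi jay berry]
  13. access cherry: MISS, evict kiwi (next use: never). Cache: [jay berry cherry]
Total: 6 hits, 7 misses, 4 evictions

Answer: 4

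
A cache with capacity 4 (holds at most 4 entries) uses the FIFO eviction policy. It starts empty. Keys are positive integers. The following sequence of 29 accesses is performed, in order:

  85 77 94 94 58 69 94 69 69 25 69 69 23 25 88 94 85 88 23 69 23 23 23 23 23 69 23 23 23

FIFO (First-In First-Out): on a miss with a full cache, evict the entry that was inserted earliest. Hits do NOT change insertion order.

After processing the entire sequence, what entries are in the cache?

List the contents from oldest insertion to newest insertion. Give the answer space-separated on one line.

FIFO simulation (capacity=4):
  1. access 85: MISS. Cache (old->new): [85]
  2. access 77: MISS. Cache (old->new): [85 77]
  3. access 94: MISS. Cache (old->new): [85 77 94]
  4. access 94: HIT. Cache (old->new): [85 77 94]
  5. access 58: MISS. Cache (old->new): [85 77 94 58]
  6. access 69: MISS, evict 85. Cache (old->new): [77 94 58 69]
  7. access 94: HIT. Cache (old->new): [77 94 58 69]
  8. access 69: HIT. Cache (old->new): [77 94 58 69]
  9. access 69: HIT. Cache (old->new): [77 94 58 69]
  10. access 25: MISS, evict 77. Cache (old->new): [94 58 69 25]
  11. access 69: HIT. Cache (old->new): [94 58 69 25]
  12. access 69: HIT. Cache (old->new): [94 58 69 25]
  13. access 23: MISS, evict 94. Cache (old->new): [58 69 25 23]
  14. access 25: HIT. Cache (old->new): [58 69 25 23]
  15. access 88: MISS, evict 58. Cache (old->new): [69 25 23 88]
  16. access 94: MISS, evict 69. Cache (old->new): [25 23 88 94]
  17. access 85: MISS, evict 25. Cache (old->new): [23 88 94 85]
  18. access 88: HIT. Cache (old->new): [23 88 94 85]
  19. access 23: HIT. Cache (old->new): [23 88 94 85]
  20. access 69: MISS, evict 23. Cache (old->new): [88 94 85 69]
  21. access 23: MISS, evict 88. Cache (old->new): [94 85 69 23]
  22. access 23: HIT. Cache (old->new): [94 85 69 23]
  23. access 23: HIT. Cache (old->new): [94 85 69 23]
  24. access 23: HIT. Cache (old->new): [94 85 69 23]
  25. access 23: HIT. Cache (old->new): [94 85 69 23]
  26. access 69: HIT. Cache (old->new): [94 85 69 23]
  27. access 23: HIT. Cache (old->new): [94 85 69 23]
  28. access 23: HIT. Cache (old->new): [94 85 69 23]
  29. access 23: HIT. Cache (old->new): [94 85 69 23]
Total: 17 hits, 12 misses, 8 evictions

Answer: 94 85 69 23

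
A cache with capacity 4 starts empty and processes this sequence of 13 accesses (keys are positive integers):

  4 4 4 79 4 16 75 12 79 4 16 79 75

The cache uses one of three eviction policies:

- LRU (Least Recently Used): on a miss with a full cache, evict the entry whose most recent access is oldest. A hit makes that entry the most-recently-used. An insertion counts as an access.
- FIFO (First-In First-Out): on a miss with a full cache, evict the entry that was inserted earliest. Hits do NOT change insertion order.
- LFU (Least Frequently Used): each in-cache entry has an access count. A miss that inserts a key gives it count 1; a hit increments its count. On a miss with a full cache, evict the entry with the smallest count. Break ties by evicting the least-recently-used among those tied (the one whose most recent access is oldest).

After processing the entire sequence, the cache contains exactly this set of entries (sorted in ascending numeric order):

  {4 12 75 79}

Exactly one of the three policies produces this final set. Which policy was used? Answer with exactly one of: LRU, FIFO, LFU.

Simulating under each policy and comparing final sets:
  LRU: final set = {4 16 75 79} -> differs
  FIFO: final set = {4 12 75 79} -> MATCHES target
  LFU: final set = {4 16 75 79} -> differs
Only FIFO produces the target set.

Answer: FIFO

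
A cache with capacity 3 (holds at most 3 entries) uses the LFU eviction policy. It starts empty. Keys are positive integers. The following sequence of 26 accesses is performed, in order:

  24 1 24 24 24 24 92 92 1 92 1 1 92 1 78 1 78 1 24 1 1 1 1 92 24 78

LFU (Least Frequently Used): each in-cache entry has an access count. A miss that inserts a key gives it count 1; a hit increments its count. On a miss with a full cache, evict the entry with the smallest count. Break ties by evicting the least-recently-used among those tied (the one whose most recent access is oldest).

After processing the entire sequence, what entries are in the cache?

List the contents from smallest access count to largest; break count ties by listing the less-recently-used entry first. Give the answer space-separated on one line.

LFU simulation (capacity=3):
  1. access 24: MISS. Cache: [24(c=1)]
  2. access 1: MISS. Cache: [24(c=1) 1(c=1)]
  3. access 24: HIT, count now 2. Cache: [1(c=1) 24(c=2)]
  4. access 24: HIT, count now 3. Cache: [1(c=1) 24(c=3)]
  5. access 24: HIT, count now 4. Cache: [1(c=1) 24(c=4)]
  6. access 24: HIT, count now 5. Cache: [1(c=1) 24(c=5)]
  7. access 92: MISS. Cache: [1(c=1) 92(c=1) 24(c=5)]
  8. access 92: HIT, count now 2. Cache: [1(c=1) 92(c=2) 24(c=5)]
  9. access 1: HIT, count now 2. Cache: [92(c=2) 1(c=2) 24(c=5)]
  10. access 92: HIT, count now 3. Cache: [1(c=2) 92(c=3) 24(c=5)]
  11. access 1: HIT, count now 3. Cache: [92(c=3) 1(c=3) 24(c=5)]
  12. access 1: HIT, count now 4. Cache: [92(c=3) 1(c=4) 24(c=5)]
  13. access 92: HIT, count now 4. Cache: [1(c=4) 92(c=4) 24(c=5)]
  14. access 1: HIT, count now 5. Cache: [92(c=4) 24(c=5) 1(c=5)]
  15. access 78: MISS, evict 92(c=4). Cache: [78(c=1) 24(c=5) 1(c=5)]
  16. access 1: HIT, count now 6. Cache: [78(c=1) 24(c=5) 1(c=6)]
  17. access 78: HIT, count now 2. Cache: [78(c=2) 24(c=5) 1(c=6)]
  18. access 1: HIT, count now 7. Cache: [78(c=2) 24(c=5) 1(c=7)]
  19. access 24: HIT, count now 6. Cache: [78(c=2) 24(c=6) 1(c=7)]
  20. access 1: HIT, count now 8. Cache: [78(c=2) 24(c=6) 1(c=8)]
  21. access 1: HIT, count now 9. Cache: [78(c=2) 24(c=6) 1(c=9)]
  22. access 1: HIT, count now 10. Cache: [78(c=2) 24(c=6) 1(c=10)]
  23. access 1: HIT, count now 11. Cache: [78(c=2) 24(c=6) 1(c=11)]
  24. access 92: MISS, evict 78(c=2). Cache: [92(c=1) 24(c=6) 1(c=11)]
  25. access 24: HIT, count now 7. Cache: [92(c=1) 24(c=7) 1(c=11)]
  26. access 78: MISS, evict 92(c=1). Cache: [78(c=1) 24(c=7) 1(c=11)]
Total: 20 hits, 6 misses, 3 evictions

Answer: 78 24 1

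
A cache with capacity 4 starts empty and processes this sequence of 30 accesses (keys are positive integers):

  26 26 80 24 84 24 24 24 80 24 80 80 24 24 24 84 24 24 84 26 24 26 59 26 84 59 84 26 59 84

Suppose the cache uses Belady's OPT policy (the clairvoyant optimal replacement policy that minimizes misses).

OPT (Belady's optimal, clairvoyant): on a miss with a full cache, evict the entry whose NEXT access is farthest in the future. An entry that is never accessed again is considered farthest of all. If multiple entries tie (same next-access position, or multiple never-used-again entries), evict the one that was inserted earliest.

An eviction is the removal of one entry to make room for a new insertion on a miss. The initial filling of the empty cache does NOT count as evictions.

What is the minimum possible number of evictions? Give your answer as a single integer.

Answer: 1

Derivation:
OPT (Belady) simulation (capacity=4):
  1. access 26: MISS. Cache: [26]
  2. access 26: HIT. Next use of 26: step 20. Cache: [26]
  3. access 80: MISS. Cache: [26 80]
  4. access 24: MISS. Cache: [26 80 24]
  5. access 84: MISS. Cache: [26 80 24 84]
  6. access 24: HIT. Next use of 24: step 7. Cache: [26 80 24 84]
  7. access 24: HIT. Next use of 24: step 8. Cache: [26 80 24 84]
  8. access 24: HIT. Next use of 24: step 10. Cache: [26 80 24 84]
  9. access 80: HIT. Next use of 80: step 11. Cache: [26 80 24 84]
  10. access 24: HIT. Next use of 24: step 13. Cache: [26 80 24 84]
  11. access 80: HIT. Next use of 80: step 12. Cache: [26 80 24 84]
  12. access 80: HIT. Next use of 80: never. Cache: [26 80 24 84]
  13. access 24: HIT. Next use of 24: step 14. Cache: [26 80 24 84]
  14. access 24: HIT. Next use of 24: step 15. Cache: [26 80 24 84]
  15. access 24: HIT. Next use of 24: step 17. Cache: [26 80 24 84]
  16. access 84: HIT. Next use of 84: step 19. Cache: [26 80 24 84]
  17. access 24: HIT. Next use of 24: step 18. Cache: [26 80 24 84]
  18. access 24: HIT. Next use of 24: step 21. Cache: [26 80 24 84]
  19. access 84: HIT. Next use of 84: step 25. Cache: [26 80 24 84]
  20. access 26: HIT. Next use of 26: step 22. Cache: [26 80 24 84]
  21. access 24: HIT. Next use of 24: never. Cache: [26 80 24 84]
  22. access 26: HIT. Next use of 26: step 24. Cache: [26 80 24 84]
  23. access 59: MISS, evict 80 (next use: never). Cache: [26 24 84 59]
  24. access 26: HIT. Next use of 26: step 28. Cache: [26 24 84 59]
  25. access 84: HIT. Next use of 84: step 27. Cache: [26 24 84 59]
  26. access 59: HIT. Next use of 59: step 29. Cache: [26 24 84 59]
  27. access 84: HIT. Next use of 84: step 30. Cache: [26 24 84 59]
  28. access 26: HIT. Next use of 26: never. Cache: [26 24 84 59]
  29. access 59: HIT. Next use of 59: never. Cache: [26 24 84 59]
  30. access 84: HIT. Next use of 84: never. Cache: [26 24 84 59]
Total: 25 hits, 5 misses, 1 evictions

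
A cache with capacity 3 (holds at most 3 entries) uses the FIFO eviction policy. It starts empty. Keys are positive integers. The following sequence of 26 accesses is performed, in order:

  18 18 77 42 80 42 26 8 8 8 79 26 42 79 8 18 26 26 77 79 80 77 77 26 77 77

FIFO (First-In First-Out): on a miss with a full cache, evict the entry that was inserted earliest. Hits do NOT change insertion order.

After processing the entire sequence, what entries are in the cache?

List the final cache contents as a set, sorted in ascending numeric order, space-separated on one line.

FIFO simulation (capacity=3):
  1. access 18: MISS. Cache (old->new): [18]
  2. access 18: HIT. Cache (old->new): [18]
  3. access 77: MISS. Cache (old->new): [18 77]
  4. access 42: MISS. Cache (old->new): [18 77 42]
  5. access 80: MISS, evict 18. Cache (old->new): [77 42 80]
  6. access 42: HIT. Cache (old->new): [77 42 80]
  7. access 26: MISS, evict 77. Cache (old->new): [42 80 26]
  8. access 8: MISS, evict 42. Cache (old->new): [80 26 8]
  9. access 8: HIT. Cache (old->new): [80 26 8]
  10. access 8: HIT. Cache (old->new): [80 26 8]
  11. access 79: MISS, evict 80. Cache (old->new): [26 8 79]
  12. access 26: HIT. Cache (old->new): [26 8 79]
  13. access 42: MISS, evict 26. Cache (old->new): [8 79 42]
  14. access 79: HIT. Cache (old->new): [8 79 42]
  15. access 8: HIT. Cache (old->new): [8 79 42]
  16. access 18: MISS, evict 8. Cache (old->new): [79 42 18]
  17. access 26: MISS, evict 79. Cache (old->new): [42 18 26]
  18. access 26: HIT. Cache (old->new): [42 18 26]
  19. access 77: MISS, evict 42. Cache (old->new): [18 26 77]
  20. access 79: MISS, evict 18. Cache (old->new): [26 77 79]
  21. access 80: MISS, evict 26. Cache (old->new): [77 79 80]
  22. access 77: HIT. Cache (old->new): [77 79 80]
  23. access 77: HIT. Cache (old->new): [77 79 80]
  24. access 26: MISS, evict 77. Cache (old->new): [79 80 26]
  25. access 77: MISS, evict 79. Cache (old->new): [80 26 77]
  26. access 77: HIT. Cache (old->new): [80 26 77]
Total: 11 hits, 15 misses, 12 evictions

Answer: 26 77 80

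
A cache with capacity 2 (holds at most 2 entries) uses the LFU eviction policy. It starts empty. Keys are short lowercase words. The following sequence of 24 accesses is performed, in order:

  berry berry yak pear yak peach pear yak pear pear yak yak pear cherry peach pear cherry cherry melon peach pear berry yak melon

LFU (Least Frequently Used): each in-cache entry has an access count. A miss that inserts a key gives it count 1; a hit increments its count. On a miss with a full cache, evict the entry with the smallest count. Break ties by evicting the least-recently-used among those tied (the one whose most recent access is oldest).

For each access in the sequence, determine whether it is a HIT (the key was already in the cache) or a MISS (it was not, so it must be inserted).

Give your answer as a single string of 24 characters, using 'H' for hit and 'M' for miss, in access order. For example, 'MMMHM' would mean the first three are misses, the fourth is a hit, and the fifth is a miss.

LFU simulation (capacity=2):
  1. access berry: MISS. Cache: [berry(c=1)]
  2. access berry: HIT, count now 2. Cache: [berry(c=2)]
  3. access yak: MISS. Cache: [yak(c=1) berry(c=2)]
  4. access pear: MISS, evict yak(c=1). Cache: [pear(c=1) berry(c=2)]
  5. access yak: MISS, evict pear(c=1). Cache: [yak(c=1) berry(c=2)]
  6. access peach: MISS, evict yak(c=1). Cache: [peach(c=1) berry(c=2)]
  7. access pear: MISS, evict peach(c=1). Cache: [pear(c=1) berry(c=2)]
  8. access yak: MISS, evict pear(c=1). Cache: [yak(c=1) berry(c=2)]
  9. access pear: MISS, evict yak(c=1). Cache: [pear(c=1) berry(c=2)]
  10. access pear: HIT, count now 2. Cache: [berry(c=2) pear(c=2)]
  11. access yak: MISS, evict berry(c=2). Cache: [yak(c=1) pear(c=2)]
  12. access yak: HIT, count now 2. Cache: [pear(c=2) yak(c=2)]
  13. access pear: HIT, count now 3. Cache: [yak(c=2) pear(c=3)]
  14. access cherry: MISS, evict yak(c=2). Cache: [cherry(c=1) pear(c=3)]
  15. access peach: MISS, evict cherry(c=1). Cache: [peach(c=1) pear(c=3)]
  16. access pear: HIT, count now 4. Cache: [peach(c=1) pear(c=4)]
  17. access cherry: MISS, evict peach(c=1). Cache: [cherry(c=1) pear(c=4)]
  18. access cherry: HIT, count now 2. Cache: [cherry(c=2) pear(c=4)]
  19. access melon: MISS, evict cherry(c=2). Cache: [melon(c=1) pear(c=4)]
  20. access peach: MISS, evict melon(c=1). Cache: [peach(c=1) pear(c=4)]
  21. access pear: HIT, count now 5. Cache: [peach(c=1) pear(c=5)]
  22. access berry: MISS, evict peach(c=1). Cache: [berry(c=1) pear(c=5)]
  23. access yak: MISS, evict berry(c=1). Cache: [yak(c=1) pear(c=5)]
  24. access melon: MISS, evict yak(c=1). Cache: [melon(c=1) pear(c=5)]
Total: 7 hits, 17 misses, 15 evictions

Answer: MHMMMMMMMHMHHMMHMHMMHMMM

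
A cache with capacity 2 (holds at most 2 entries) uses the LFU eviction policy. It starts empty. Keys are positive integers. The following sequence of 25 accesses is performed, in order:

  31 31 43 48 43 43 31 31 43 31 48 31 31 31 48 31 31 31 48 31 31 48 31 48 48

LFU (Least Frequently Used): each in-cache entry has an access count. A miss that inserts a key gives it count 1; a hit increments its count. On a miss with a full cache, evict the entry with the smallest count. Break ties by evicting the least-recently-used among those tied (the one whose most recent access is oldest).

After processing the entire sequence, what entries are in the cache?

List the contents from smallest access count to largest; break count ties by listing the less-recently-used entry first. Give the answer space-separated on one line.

LFU simulation (capacity=2):
  1. access 31: MISS. Cache: [31(c=1)]
  2. access 31: HIT, count now 2. Cache: [31(c=2)]
  3. access 43: MISS. Cache: [43(c=1) 31(c=2)]
  4. access 48: MISS, evict 43(c=1). Cache: [48(c=1) 31(c=2)]
  5. access 43: MISS, evict 48(c=1). Cache: [43(c=1) 31(c=2)]
  6. access 43: HIT, count now 2. Cache: [31(c=2) 43(c=2)]
  7. access 31: HIT, count now 3. Cache: [43(c=2) 31(c=3)]
  8. access 31: HIT, count now 4. Cache: [43(c=2) 31(c=4)]
  9. access 43: HIT, count now 3. Cache: [43(c=3) 31(c=4)]
  10. access 31: HIT, count now 5. Cache: [43(c=3) 31(c=5)]
  11. access 48: MISS, evict 43(c=3). Cache: [48(c=1) 31(c=5)]
  12. access 31: HIT, count now 6. Cache: [48(c=1) 31(c=6)]
  13. access 31: HIT, count now 7. Cache: [48(c=1) 31(c=7)]
  14. access 31: HIT, count now 8. Cache: [48(c=1) 31(c=8)]
  15. access 48: HIT, count now 2. Cache: [48(c=2) 31(c=8)]
  16. access 31: HIT, count now 9. Cache: [48(c=2) 31(c=9)]
  17. access 31: HIT, count now 10. Cache: [48(c=2) 31(c=10)]
  18. access 31: HIT, count now 11. Cache: [48(c=2) 31(c=11)]
  19. access 48: HIT, count now 3. Cache: [48(c=3) 31(c=11)]
  20. access 31: HIT, count now 12. Cache: [48(c=3) 31(c=12)]
  21. access 31: HIT, count now 13. Cache: [48(c=3) 31(c=13)]
  22. access 48: HIT, count now 4. Cache: [48(c=4) 31(c=13)]
  23. access 31: HIT, count now 14. Cache: [48(c=4) 31(c=14)]
  24. access 48: HIT, count now 5. Cache: [48(c=5) 31(c=14)]
  25. access 48: HIT, count now 6. Cache: [48(c=6) 31(c=14)]
Total: 20 hits, 5 misses, 3 evictions

Answer: 48 31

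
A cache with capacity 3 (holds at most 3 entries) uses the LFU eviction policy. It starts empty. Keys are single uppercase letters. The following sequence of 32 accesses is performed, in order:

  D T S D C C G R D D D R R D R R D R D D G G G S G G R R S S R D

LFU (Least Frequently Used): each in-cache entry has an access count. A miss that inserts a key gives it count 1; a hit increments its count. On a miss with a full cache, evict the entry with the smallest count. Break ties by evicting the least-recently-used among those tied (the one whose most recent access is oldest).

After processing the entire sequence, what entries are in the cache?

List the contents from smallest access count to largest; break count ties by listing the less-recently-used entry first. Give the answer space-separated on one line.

LFU simulation (capacity=3):
  1. access D: MISS. Cache: [D(c=1)]
  2. access T: MISS. Cache: [D(c=1) T(c=1)]
  3. access S: MISS. Cache: [D(c=1) T(c=1) S(c=1)]
  4. access D: HIT, count now 2. Cache: [T(c=1) S(c=1) D(c=2)]
  5. access C: MISS, evict T(c=1). Cache: [S(c=1) C(c=1) D(c=2)]
  6. access C: HIT, count now 2. Cache: [S(c=1) D(c=2) C(c=2)]
  7. access G: MISS, evict S(c=1). Cache: [G(c=1) D(c=2) C(c=2)]
  8. access R: MISS, evict G(c=1). Cache: [R(c=1) D(c=2) C(c=2)]
  9. access D: HIT, count now 3. Cache: [R(c=1) C(c=2) D(c=3)]
  10. access D: HIT, count now 4. Cache: [R(c=1) C(c=2) D(c=4)]
  11. access D: HIT, count now 5. Cache: [R(c=1) C(c=2) D(c=5)]
  12. access R: HIT, count now 2. Cache: [C(c=2) R(c=2) D(c=5)]
  13. access R: HIT, count now 3. Cache: [C(c=2) R(c=3) D(c=5)]
  14. access D: HIT, count now 6. Cache: [C(c=2) R(c=3) D(c=6)]
  15. access R: HIT, count now 4. Cache: [C(c=2) R(c=4) D(c=6)]
  16. access R: HIT, count now 5. Cache: [C(c=2) R(c=5) D(c=6)]
  17. access D: HIT, count now 7. Cache: [C(c=2) R(c=5) D(c=7)]
  18. access R: HIT, count now 6. Cache: [C(c=2) R(c=6) D(c=7)]
  19. access D: HIT, count now 8. Cache: [C(c=2) R(c=6) D(c=8)]
  20. access D: HIT, count now 9. Cache: [C(c=2) R(c=6) D(c=9)]
  21. access G: MISS, evict C(c=2). Cache: [G(c=1) R(c=6) D(c=9)]
  22. access G: HIT, count now 2. Cache: [G(c=2) R(c=6) D(c=9)]
  23. access G: HIT, count now 3. Cache: [G(c=3) R(c=6) D(c=9)]
  24. access S: MISS, evict G(c=3). Cache: [S(c=1) R(c=6) D(c=9)]
  25. access G: MISS, evict S(c=1). Cache: [G(c=1) R(c=6) D(c=9)]
  26. access G: HIT, count now 2. Cache: [G(c=2) R(c=6) D(c=9)]
  27. access R: HIT, count now 7. Cache: [G(c=2) R(c=7) D(c=9)]
  28. access R: HIT, count now 8. Cache: [G(c=2) R(c=8) D(c=9)]
  29. access S: MISS, evict G(c=2). Cache: [S(c=1) R(c=8) D(c=9)]
  30. access S: HIT, count now 2. Cache: [S(c=2) R(c=8) D(c=9)]
  31. access R: HIT, count now 9. Cache: [S(c=2) D(c=9) R(c=9)]
  32. access D: HIT, count now 10. Cache: [S(c=2) R(c=9) D(c=10)]
Total: 22 hits, 10 misses, 7 evictions

Answer: S R D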